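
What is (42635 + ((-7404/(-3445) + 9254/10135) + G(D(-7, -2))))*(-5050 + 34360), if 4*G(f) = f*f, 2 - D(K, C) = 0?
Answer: 1745405877543348/1396603 ≈ 1.2498e+9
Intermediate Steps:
D(K, C) = 2 (D(K, C) = 2 - 1*0 = 2 + 0 = 2)
G(f) = f²/4 (G(f) = (f*f)/4 = f²/4)
(42635 + ((-7404/(-3445) + 9254/10135) + G(D(-7, -2))))*(-5050 + 34360) = (42635 + ((-7404/(-3445) + 9254/10135) + (¼)*2²))*(-5050 + 34360) = (42635 + ((-7404*(-1/3445) + 9254*(1/10135)) + (¼)*4))*29310 = (42635 + ((7404/3445 + 9254/10135) + 1))*29310 = (42635 + (21383914/6983015 + 1))*29310 = (42635 + 28366929/6983015)*29310 = (297749211454/6983015)*29310 = 1745405877543348/1396603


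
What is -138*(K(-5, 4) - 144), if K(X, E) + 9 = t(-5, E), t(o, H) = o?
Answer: 21804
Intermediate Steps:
K(X, E) = -14 (K(X, E) = -9 - 5 = -14)
-138*(K(-5, 4) - 144) = -138*(-14 - 144) = -138*(-158) = 21804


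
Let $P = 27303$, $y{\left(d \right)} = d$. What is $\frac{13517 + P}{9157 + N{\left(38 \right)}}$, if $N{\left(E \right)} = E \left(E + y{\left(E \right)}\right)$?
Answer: $\frac{8164}{2409} \approx 3.389$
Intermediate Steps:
$N{\left(E \right)} = 2 E^{2}$ ($N{\left(E \right)} = E \left(E + E\right) = E 2 E = 2 E^{2}$)
$\frac{13517 + P}{9157 + N{\left(38 \right)}} = \frac{13517 + 27303}{9157 + 2 \cdot 38^{2}} = \frac{40820}{9157 + 2 \cdot 1444} = \frac{40820}{9157 + 2888} = \frac{40820}{12045} = 40820 \cdot \frac{1}{12045} = \frac{8164}{2409}$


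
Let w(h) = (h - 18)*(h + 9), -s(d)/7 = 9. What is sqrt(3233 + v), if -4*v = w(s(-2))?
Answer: sqrt(8558)/2 ≈ 46.255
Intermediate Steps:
s(d) = -63 (s(d) = -7*9 = -63)
w(h) = (-18 + h)*(9 + h)
v = -2187/2 (v = -(-162 + (-63)**2 - 9*(-63))/4 = -(-162 + 3969 + 567)/4 = -1/4*4374 = -2187/2 ≈ -1093.5)
sqrt(3233 + v) = sqrt(3233 - 2187/2) = sqrt(4279/2) = sqrt(8558)/2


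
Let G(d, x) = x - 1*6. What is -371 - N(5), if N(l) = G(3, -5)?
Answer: -360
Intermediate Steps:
G(d, x) = -6 + x (G(d, x) = x - 6 = -6 + x)
N(l) = -11 (N(l) = -6 - 5 = -11)
-371 - N(5) = -371 - 1*(-11) = -371 + 11 = -360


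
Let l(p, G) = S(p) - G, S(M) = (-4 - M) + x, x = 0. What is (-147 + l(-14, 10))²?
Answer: 21609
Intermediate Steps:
S(M) = -4 - M (S(M) = (-4 - M) + 0 = -4 - M)
l(p, G) = -4 - G - p (l(p, G) = (-4 - p) - G = -4 - G - p)
(-147 + l(-14, 10))² = (-147 + (-4 - 1*10 - 1*(-14)))² = (-147 + (-4 - 10 + 14))² = (-147 + 0)² = (-147)² = 21609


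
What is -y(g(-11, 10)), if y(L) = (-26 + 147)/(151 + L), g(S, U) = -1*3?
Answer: -121/148 ≈ -0.81757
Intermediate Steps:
g(S, U) = -3
y(L) = 121/(151 + L)
-y(g(-11, 10)) = -121/(151 - 3) = -121/148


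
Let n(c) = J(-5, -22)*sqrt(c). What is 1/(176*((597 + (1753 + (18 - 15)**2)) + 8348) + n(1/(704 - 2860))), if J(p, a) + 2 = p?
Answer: 82915008/156247694355457 + 2*I*sqrt(11)/156247694355457 ≈ 5.3066e-7 + 4.2453e-14*I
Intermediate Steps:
J(p, a) = -2 + p
n(c) = -7*sqrt(c) (n(c) = (-2 - 5)*sqrt(c) = -7*sqrt(c))
1/(176*((597 + (1753 + (18 - 15)**2)) + 8348) + n(1/(704 - 2860))) = 1/(176*((597 + (1753 + (18 - 15)**2)) + 8348) - 7*I*sqrt(11)/154) = 1/(176*((597 + (1753 + 3**2)) + 8348) - 7*I*sqrt(11)/154) = 1/(176*((597 + (1753 + 9)) + 8348) - I*sqrt(11)/22) = 1/(176*((597 + 1762) + 8348) - I*sqrt(11)/22) = 1/(176*(2359 + 8348) - I*sqrt(11)/22) = 1/(176*10707 - I*sqrt(11)/22) = 1/(1884432 - I*sqrt(11)/22)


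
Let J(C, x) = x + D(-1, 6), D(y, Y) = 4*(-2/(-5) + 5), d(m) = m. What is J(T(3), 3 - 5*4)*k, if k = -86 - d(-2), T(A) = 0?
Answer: -1932/5 ≈ -386.40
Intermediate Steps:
k = -84 (k = -86 - 1*(-2) = -86 + 2 = -84)
D(y, Y) = 108/5 (D(y, Y) = 4*(-2*(-⅕) + 5) = 4*(⅖ + 5) = 4*(27/5) = 108/5)
J(C, x) = 108/5 + x (J(C, x) = x + 108/5 = 108/5 + x)
J(T(3), 3 - 5*4)*k = (108/5 + (3 - 5*4))*(-84) = (108/5 + (3 - 20))*(-84) = (108/5 - 17)*(-84) = (23/5)*(-84) = -1932/5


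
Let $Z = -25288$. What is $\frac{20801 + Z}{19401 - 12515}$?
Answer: $- \frac{4487}{6886} \approx -0.65161$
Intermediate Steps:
$\frac{20801 + Z}{19401 - 12515} = \frac{20801 - 25288}{19401 - 12515} = - \frac{4487}{6886}$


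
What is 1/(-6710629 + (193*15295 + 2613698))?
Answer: -1/1144996 ≈ -8.7337e-7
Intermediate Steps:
1/(-6710629 + (193*15295 + 2613698)) = 1/(-6710629 + (2951935 + 2613698)) = 1/(-6710629 + 5565633) = 1/(-1144996) = -1/1144996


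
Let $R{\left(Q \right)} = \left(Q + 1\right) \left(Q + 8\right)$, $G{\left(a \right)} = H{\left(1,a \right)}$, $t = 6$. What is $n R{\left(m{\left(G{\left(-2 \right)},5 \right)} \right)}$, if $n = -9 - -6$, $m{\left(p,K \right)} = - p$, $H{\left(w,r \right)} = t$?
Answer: $30$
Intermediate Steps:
$H{\left(w,r \right)} = 6$
$G{\left(a \right)} = 6$
$R{\left(Q \right)} = \left(1 + Q\right) \left(8 + Q\right)$
$n = -3$ ($n = -9 + 6 = -3$)
$n R{\left(m{\left(G{\left(-2 \right)},5 \right)} \right)} = - 3 \left(8 + \left(\left(-1\right) 6\right)^{2} + 9 \left(\left(-1\right) 6\right)\right) = - 3 \left(8 + \left(-6\right)^{2} + 9 \left(-6\right)\right) = - 3 \left(8 + 36 - 54\right) = \left(-3\right) \left(-10\right) = 30$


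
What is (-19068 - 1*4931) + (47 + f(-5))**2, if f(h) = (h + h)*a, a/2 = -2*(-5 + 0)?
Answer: -590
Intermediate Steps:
a = 20 (a = 2*(-2*(-5 + 0)) = 2*(-2*(-5)) = 2*10 = 20)
f(h) = 40*h (f(h) = (h + h)*20 = (2*h)*20 = 40*h)
(-19068 - 1*4931) + (47 + f(-5))**2 = (-19068 - 1*4931) + (47 + 40*(-5))**2 = (-19068 - 4931) + (47 - 200)**2 = -23999 + (-153)**2 = -23999 + 23409 = -590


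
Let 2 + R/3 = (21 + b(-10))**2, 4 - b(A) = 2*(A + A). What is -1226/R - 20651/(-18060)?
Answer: 26609551/25422460 ≈ 1.0467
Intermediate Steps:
b(A) = 4 - 4*A (b(A) = 4 - 2*(A + A) = 4 - 2*2*A = 4 - 4*A)
R = 12669 (R = -6 + 3*(21 + (4 - 4*(-10)))**2 = -6 + 3*(21 + (4 + 40))**2 = -6 + 3*(21 + 44)**2 = -6 + 3*65**2 = -6 + 3*4225 = -6 + 12675 = 12669)
-1226/R - 20651/(-18060) = -1226/12669 - 20651/(-18060) = -1226*1/12669 - 20651*(-1/18060) = -1226/12669 + 20651/18060 = 26609551/25422460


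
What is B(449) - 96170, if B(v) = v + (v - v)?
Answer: -95721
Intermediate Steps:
B(v) = v (B(v) = v + 0 = v)
B(449) - 96170 = 449 - 96170 = -95721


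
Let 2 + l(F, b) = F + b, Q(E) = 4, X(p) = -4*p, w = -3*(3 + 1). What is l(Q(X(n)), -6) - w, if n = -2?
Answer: 8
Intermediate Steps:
w = -12 (w = -3*4 = -12)
l(F, b) = -2 + F + b (l(F, b) = -2 + (F + b) = -2 + F + b)
l(Q(X(n)), -6) - w = (-2 + 4 - 6) - (-12) = -4 - 1*(-12) = -4 + 12 = 8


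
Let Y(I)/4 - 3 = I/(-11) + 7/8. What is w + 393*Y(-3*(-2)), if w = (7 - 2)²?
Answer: 115699/22 ≈ 5259.0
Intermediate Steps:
Y(I) = 31/2 - 4*I/11 (Y(I) = 12 + 4*(I/(-11) + 7/8) = 12 + 4*(I*(-1/11) + 7*(⅛)) = 12 + 4*(-I/11 + 7/8) = 12 + 4*(7/8 - I/11) = 12 + (7/2 - 4*I/11) = 31/2 - 4*I/11)
w = 25 (w = 5² = 25)
w + 393*Y(-3*(-2)) = 25 + 393*(31/2 - (-12)*(-2)/11) = 25 + 393*(31/2 - 4/11*6) = 25 + 393*(31/2 - 24/11) = 25 + 393*(293/22) = 25 + 115149/22 = 115699/22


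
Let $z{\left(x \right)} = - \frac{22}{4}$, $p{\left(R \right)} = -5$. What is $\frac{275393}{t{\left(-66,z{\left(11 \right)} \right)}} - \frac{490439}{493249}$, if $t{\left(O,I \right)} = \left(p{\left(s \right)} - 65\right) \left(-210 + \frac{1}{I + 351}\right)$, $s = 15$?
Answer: $\frac{88881925834347}{5010206312440} \approx 17.74$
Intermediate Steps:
$z{\left(x \right)} = - \frac{11}{2}$ ($z{\left(x \right)} = \left(-22\right) \frac{1}{4} = - \frac{11}{2}$)
$t{\left(O,I \right)} = 14700 - \frac{70}{351 + I}$ ($t{\left(O,I \right)} = \left(-5 - 65\right) \left(-210 + \frac{1}{I + 351}\right) = - 70 \left(-210 + \frac{1}{351 + I}\right) = 14700 - \frac{70}{351 + I}$)
$\frac{275393}{t{\left(-66,z{\left(11 \right)} \right)}} - \frac{490439}{493249} = \frac{275393}{70 \frac{1}{351 - \frac{11}{2}} \left(73709 + 210 \left(- \frac{11}{2}\right)\right)} - \frac{490439}{493249} = \frac{275393}{70 \frac{1}{\frac{691}{2}} \left(73709 - 1155\right)} - \frac{490439}{493249} = \frac{275393}{70 \cdot \frac{2}{691} \cdot 72554} - \frac{490439}{493249} = \frac{275393}{\frac{10157560}{691}} - \frac{490439}{493249} = 275393 \cdot \frac{691}{10157560} - \frac{490439}{493249} = \frac{190296563}{10157560} - \frac{490439}{493249} = \frac{88881925834347}{5010206312440}$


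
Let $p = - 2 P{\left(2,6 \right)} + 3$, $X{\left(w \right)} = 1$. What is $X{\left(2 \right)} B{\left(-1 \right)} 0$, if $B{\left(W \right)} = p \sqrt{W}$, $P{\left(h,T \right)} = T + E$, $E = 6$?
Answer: $0$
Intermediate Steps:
$P{\left(h,T \right)} = 6 + T$ ($P{\left(h,T \right)} = T + 6 = 6 + T$)
$p = -21$ ($p = - 2 \left(6 + 6\right) + 3 = \left(-2\right) 12 + 3 = -24 + 3 = -21$)
$B{\left(W \right)} = - 21 \sqrt{W}$
$X{\left(2 \right)} B{\left(-1 \right)} 0 = 1 \left(- 21 \sqrt{-1}\right) 0 = 1 \left(- 21 i\right) 0 = - 21 i 0 = 0$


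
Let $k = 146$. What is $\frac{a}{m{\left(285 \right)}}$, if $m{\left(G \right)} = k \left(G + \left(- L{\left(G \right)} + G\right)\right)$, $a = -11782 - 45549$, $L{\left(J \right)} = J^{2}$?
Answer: $\frac{57331}{11775630} \approx 0.0048686$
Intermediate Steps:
$a = -57331$
$m{\left(G \right)} = - 146 G^{2} + 292 G$ ($m{\left(G \right)} = 146 \left(G - \left(G^{2} - G\right)\right) = 146 \left(- G^{2} + 2 G\right) = - 146 G^{2} + 292 G$)
$\frac{a}{m{\left(285 \right)}} = - \frac{57331}{146 \cdot 285 \left(2 - 285\right)} = - \frac{57331}{146 \cdot 285 \left(-283\right)} = - \frac{57331}{-11775630} = \left(-57331\right) \left(- \frac{1}{11775630}\right) = \frac{57331}{11775630}$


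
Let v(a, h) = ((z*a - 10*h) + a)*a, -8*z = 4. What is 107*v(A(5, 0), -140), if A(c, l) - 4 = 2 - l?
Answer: 900726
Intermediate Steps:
z = -½ (z = -⅛*4 = -½ ≈ -0.50000)
A(c, l) = 6 - l (A(c, l) = 4 + (2 - l) = 6 - l)
v(a, h) = a*(a/2 - 10*h) (v(a, h) = ((-a/2 - 10*h) + a)*a = ((-10*h - a/2) + a)*a = (a/2 - 10*h)*a = a*(a/2 - 10*h))
107*v(A(5, 0), -140) = 107*((6 - 1*0)*((6 - 1*0) - 20*(-140))/2) = 107*((6 + 0)*((6 + 0) + 2800)/2) = 107*((½)*6*(6 + 2800)) = 107*((½)*6*2806) = 107*8418 = 900726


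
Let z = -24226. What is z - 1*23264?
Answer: -47490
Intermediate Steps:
z - 1*23264 = -24226 - 1*23264 = -24226 - 23264 = -47490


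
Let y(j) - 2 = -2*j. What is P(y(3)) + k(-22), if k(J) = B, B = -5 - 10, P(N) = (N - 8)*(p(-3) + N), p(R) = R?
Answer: 69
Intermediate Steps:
y(j) = 2 - 2*j
P(N) = (-8 + N)*(-3 + N) (P(N) = (N - 8)*(-3 + N) = (-8 + N)*(-3 + N))
B = -15
k(J) = -15
P(y(3)) + k(-22) = (24 + (2 - 2*3)**2 - 11*(2 - 2*3)) - 15 = (24 + (2 - 6)**2 - 11*(2 - 6)) - 15 = (24 + (-4)**2 - 11*(-4)) - 15 = (24 + 16 + 44) - 15 = 84 - 15 = 69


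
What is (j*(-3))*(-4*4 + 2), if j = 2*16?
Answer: 1344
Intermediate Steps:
j = 32
(j*(-3))*(-4*4 + 2) = (32*(-3))*(-4*4 + 2) = -96*(-16 + 2) = -96*(-14) = 1344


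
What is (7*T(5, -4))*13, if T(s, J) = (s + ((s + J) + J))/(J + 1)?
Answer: -182/3 ≈ -60.667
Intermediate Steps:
T(s, J) = (2*J + 2*s)/(1 + J) (T(s, J) = (s + ((J + s) + J))/(1 + J) = (s + (s + 2*J))/(1 + J) = (2*J + 2*s)/(1 + J))
(7*T(5, -4))*13 = (7*(2*(-4 + 5)/(1 - 4)))*13 = (7*(2*1/(-3)))*13 = (7*(2*(-1/3)*1))*13 = (7*(-2/3))*13 = -14/3*13 = -182/3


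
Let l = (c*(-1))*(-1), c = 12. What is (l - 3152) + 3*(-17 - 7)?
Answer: -3212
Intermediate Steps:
l = 12 (l = (12*(-1))*(-1) = -12*(-1) = 12)
(l - 3152) + 3*(-17 - 7) = (12 - 3152) + 3*(-17 - 7) = -3140 + 3*(-24) = -3140 - 72 = -3212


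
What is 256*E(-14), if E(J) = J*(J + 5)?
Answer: 32256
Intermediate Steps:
E(J) = J*(5 + J)
256*E(-14) = 256*(-14*(5 - 14)) = 256*(-14*(-9)) = 256*126 = 32256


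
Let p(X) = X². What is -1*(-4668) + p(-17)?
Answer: 4957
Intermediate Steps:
-1*(-4668) + p(-17) = -1*(-4668) + (-17)² = 4668 + 289 = 4957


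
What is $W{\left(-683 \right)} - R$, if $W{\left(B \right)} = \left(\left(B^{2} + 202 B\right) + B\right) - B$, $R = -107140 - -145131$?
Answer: $290532$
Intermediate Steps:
$R = 37991$ ($R = -107140 + 145131 = 37991$)
$W{\left(B \right)} = B^{2} + 202 B$ ($W{\left(B \right)} = \left(B^{2} + 203 B\right) - B = B^{2} + 202 B$)
$W{\left(-683 \right)} - R = - 683 \left(202 - 683\right) - 37991 = \left(-683\right) \left(-481\right) - 37991 = 328523 - 37991 = 290532$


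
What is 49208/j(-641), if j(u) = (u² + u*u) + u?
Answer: 49208/821121 ≈ 0.059928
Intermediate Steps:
j(u) = u + 2*u² (j(u) = (u² + u²) + u = 2*u² + u = u + 2*u²)
49208/j(-641) = 49208/((-641*(1 + 2*(-641)))) = 49208/((-641*(1 - 1282))) = 49208/((-641*(-1281))) = 49208/821121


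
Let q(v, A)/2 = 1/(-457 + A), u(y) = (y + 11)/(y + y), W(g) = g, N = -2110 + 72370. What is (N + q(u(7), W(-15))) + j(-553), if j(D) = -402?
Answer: 16486487/236 ≈ 69858.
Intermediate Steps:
N = 70260
u(y) = (11 + y)/(2*y) (u(y) = (11 + y)/((2*y)) = (11 + y)*(1/(2*y)) = (11 + y)/(2*y))
q(v, A) = 2/(-457 + A)
(N + q(u(7), W(-15))) + j(-553) = (70260 + 2/(-457 - 15)) - 402 = (70260 + 2/(-472)) - 402 = (70260 + 2*(-1/472)) - 402 = (70260 - 1/236) - 402 = 16581359/236 - 402 = 16486487/236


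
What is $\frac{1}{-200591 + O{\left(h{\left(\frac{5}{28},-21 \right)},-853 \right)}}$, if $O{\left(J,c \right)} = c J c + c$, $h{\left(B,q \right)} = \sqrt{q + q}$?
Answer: $- \frac{33574}{3712667279023} - \frac{727609 i \sqrt{42}}{22276003674138} \approx -9.0431 \cdot 10^{-9} - 2.1168 \cdot 10^{-7} i$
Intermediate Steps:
$h{\left(B,q \right)} = \sqrt{2} \sqrt{q}$ ($h{\left(B,q \right)} = \sqrt{2 q} = \sqrt{2} \sqrt{q}$)
$O{\left(J,c \right)} = c + J c^{2}$ ($O{\left(J,c \right)} = J c c + c = J c^{2} + c = c + J c^{2}$)
$\frac{1}{-200591 + O{\left(h{\left(\frac{5}{28},-21 \right)},-853 \right)}} = \frac{1}{-200591 - 853 \left(1 + \sqrt{2} \sqrt{-21} \left(-853\right)\right)} = \frac{1}{-200591 - 853 \left(1 + \sqrt{2} i \sqrt{21} \left(-853\right)\right)} = \frac{1}{-200591 - 853 \left(1 + i \sqrt{42} \left(-853\right)\right)} = \frac{1}{-200591 - 853 \left(1 - 853 i \sqrt{42}\right)} = \frac{1}{-200591 - \left(853 - 727609 i \sqrt{42}\right)} = \frac{1}{-201444 + 727609 i \sqrt{42}}$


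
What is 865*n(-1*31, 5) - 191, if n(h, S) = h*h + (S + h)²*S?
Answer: 3754774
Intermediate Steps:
n(h, S) = h² + S*(S + h)²
865*n(-1*31, 5) - 191 = 865*((-1*31)² + 5*(5 - 1*31)²) - 191 = 865*((-31)² + 5*(5 - 31)²) - 191 = 865*(961 + 5*(-26)²) - 191 = 865*(961 + 5*676) - 191 = 865*(961 + 3380) - 191 = 865*4341 - 191 = 3754965 - 191 = 3754774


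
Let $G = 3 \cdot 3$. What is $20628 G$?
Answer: $185652$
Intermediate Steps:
$G = 9$
$20628 G = 20628 \cdot 9 = 185652$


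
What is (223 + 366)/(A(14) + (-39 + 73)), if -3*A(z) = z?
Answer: 1767/88 ≈ 20.080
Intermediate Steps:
A(z) = -z/3
(223 + 366)/(A(14) + (-39 + 73)) = (223 + 366)/(-1/3*14 + (-39 + 73)) = 589/(-14/3 + 34) = 589/(88/3) = 589*(3/88) = 1767/88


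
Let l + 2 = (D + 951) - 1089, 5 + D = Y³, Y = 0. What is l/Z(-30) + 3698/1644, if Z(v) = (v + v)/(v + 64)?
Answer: 11565/137 ≈ 84.416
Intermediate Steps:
D = -5 (D = -5 + 0³ = -5 + 0 = -5)
Z(v) = 2*v/(64 + v) (Z(v) = (2*v)/(64 + v) = 2*v/(64 + v))
l = -145 (l = -2 + ((-5 + 951) - 1089) = -2 + (946 - 1089) = -2 - 143 = -145)
l/Z(-30) + 3698/1644 = -145/(2*(-30)/(64 - 30)) + 3698/1644 = -145/(2*(-30)/34) + 3698*(1/1644) = -145/(2*(-30)*(1/34)) + 1849/822 = -145/(-30/17) + 1849/822 = -145*(-17/30) + 1849/822 = 493/6 + 1849/822 = 11565/137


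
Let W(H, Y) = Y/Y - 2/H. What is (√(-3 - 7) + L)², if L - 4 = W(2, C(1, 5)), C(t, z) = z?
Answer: (4 + I*√10)² ≈ 6.0 + 25.298*I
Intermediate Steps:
W(H, Y) = 1 - 2/H
L = 4 (L = 4 + (-2 + 2)/2 = 4 + (½)*0 = 4 + 0 = 4)
(√(-3 - 7) + L)² = (√(-3 - 7) + 4)² = (√(-10) + 4)² = (I*√10 + 4)² = (4 + I*√10)²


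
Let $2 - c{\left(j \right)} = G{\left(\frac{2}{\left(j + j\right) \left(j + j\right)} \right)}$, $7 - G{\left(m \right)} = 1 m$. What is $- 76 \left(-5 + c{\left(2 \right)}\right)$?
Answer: $\frac{1501}{2} \approx 750.5$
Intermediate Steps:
$G{\left(m \right)} = 7 - m$ ($G{\left(m \right)} = 7 - 1 m = 7 - m$)
$c{\left(j \right)} = -5 + \frac{1}{2 j^{2}}$ ($c{\left(j \right)} = 2 - \left(7 - \frac{2}{\left(j + j\right) \left(j + j\right)}\right) = 2 - \left(7 - \frac{2}{2 j 2 j}\right) = 2 - \left(7 - \frac{2}{4 j^{2}}\right) = 2 - \left(7 - 2 \frac{1}{4 j^{2}}\right) = 2 - \left(7 - \frac{1}{2 j^{2}}\right) = -5 + \frac{1}{2 j^{2}}$)
$- 76 \left(-5 + c{\left(2 \right)}\right) = - 76 \left(-5 - \left(5 - \frac{1}{2 \cdot 4}\right)\right) = - 76 \left(-5 + \left(-5 + \frac{1}{2} \cdot \frac{1}{4}\right)\right) = - 76 \left(-5 + \left(-5 + \frac{1}{8}\right)\right) = - 76 \left(-5 - \frac{39}{8}\right) = \left(-76\right) \left(- \frac{79}{8}\right) = \frac{1501}{2}$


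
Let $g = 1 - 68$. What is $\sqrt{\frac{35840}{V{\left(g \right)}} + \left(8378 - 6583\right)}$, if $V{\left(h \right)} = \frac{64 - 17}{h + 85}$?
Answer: $\frac{\sqrt{34285795}}{47} \approx 124.58$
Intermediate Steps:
$g = -67$ ($g = 1 - 68 = -67$)
$V{\left(h \right)} = \frac{47}{85 + h}$
$\sqrt{\frac{35840}{V{\left(g \right)}} + \left(8378 - 6583\right)} = \sqrt{\frac{35840}{47 \frac{1}{85 - 67}} + \left(8378 - 6583\right)} = \sqrt{\frac{35840}{47 \cdot \frac{1}{18}} + 1795} = \sqrt{\frac{35840}{\frac{47}{18}} + 1795} = \sqrt{35840 \cdot \frac{18}{47} + 1795} = \sqrt{\frac{645120}{47} + 1795} = \sqrt{\frac{729485}{47}} = \frac{\sqrt{34285795}}{47}$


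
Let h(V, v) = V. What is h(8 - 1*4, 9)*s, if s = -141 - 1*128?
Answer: -1076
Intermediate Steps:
s = -269 (s = -141 - 128 = -269)
h(8 - 1*4, 9)*s = (8 - 1*4)*(-269) = (8 - 4)*(-269) = 4*(-269) = -1076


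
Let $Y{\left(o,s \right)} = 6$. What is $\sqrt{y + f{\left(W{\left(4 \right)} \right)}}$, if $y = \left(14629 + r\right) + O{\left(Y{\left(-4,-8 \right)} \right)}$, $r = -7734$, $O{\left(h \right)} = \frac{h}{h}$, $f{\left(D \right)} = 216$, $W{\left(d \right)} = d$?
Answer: $2 \sqrt{1778} \approx 84.333$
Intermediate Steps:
$O{\left(h \right)} = 1$
$y = 6896$ ($y = \left(14629 - 7734\right) + 1 = 6895 + 1 = 6896$)
$\sqrt{y + f{\left(W{\left(4 \right)} \right)}} = \sqrt{6896 + 216} = \sqrt{7112} = 2 \sqrt{1778}$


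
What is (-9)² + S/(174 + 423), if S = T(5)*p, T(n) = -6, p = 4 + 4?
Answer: 16103/199 ≈ 80.920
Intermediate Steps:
p = 8
S = -48 (S = -6*8 = -48)
(-9)² + S/(174 + 423) = (-9)² - 48/(174 + 423) = 81 - 48/597 = 81 + (1/597)*(-48) = 81 - 16/199 = 16103/199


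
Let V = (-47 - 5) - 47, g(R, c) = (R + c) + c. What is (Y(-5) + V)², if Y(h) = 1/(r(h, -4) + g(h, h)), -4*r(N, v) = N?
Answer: 29691601/3025 ≈ 9815.4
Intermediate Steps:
g(R, c) = R + 2*c
r(N, v) = -N/4
Y(h) = 4/(11*h) (Y(h) = 1/(-h/4 + (h + 2*h)) = 1/(-h/4 + 3*h) = 1/(11*h/4) = 4/(11*h))
V = -99 (V = -52 - 47 = -99)
(Y(-5) + V)² = ((4/11)/(-5) - 99)² = ((4/11)*(-⅕) - 99)² = (-4/55 - 99)² = (-5449/55)² = 29691601/3025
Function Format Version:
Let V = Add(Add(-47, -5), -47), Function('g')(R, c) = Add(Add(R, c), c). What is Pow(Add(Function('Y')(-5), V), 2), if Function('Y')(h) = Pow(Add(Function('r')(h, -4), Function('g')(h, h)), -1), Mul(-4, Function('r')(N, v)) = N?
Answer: Rational(29691601, 3025) ≈ 9815.4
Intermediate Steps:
Function('g')(R, c) = Add(R, Mul(2, c))
Function('r')(N, v) = Mul(Rational(-1, 4), N)
Function('Y')(h) = Mul(Rational(4, 11), Pow(h, -1)) (Function('Y')(h) = Pow(Add(Mul(Rational(-1, 4), h), Add(h, Mul(2, h))), -1) = Pow(Add(Mul(Rational(-1, 4), h), Mul(3, h)), -1) = Pow(Mul(Rational(11, 4), h), -1) = Mul(Rational(4, 11), Pow(h, -1)))
V = -99 (V = Add(-52, -47) = -99)
Pow(Add(Function('Y')(-5), V), 2) = Pow(Add(Mul(Rational(4, 11), Pow(-5, -1)), -99), 2) = Pow(Add(Mul(Rational(4, 11), Rational(-1, 5)), -99), 2) = Pow(Add(Rational(-4, 55), -99), 2) = Pow(Rational(-5449, 55), 2) = Rational(29691601, 3025)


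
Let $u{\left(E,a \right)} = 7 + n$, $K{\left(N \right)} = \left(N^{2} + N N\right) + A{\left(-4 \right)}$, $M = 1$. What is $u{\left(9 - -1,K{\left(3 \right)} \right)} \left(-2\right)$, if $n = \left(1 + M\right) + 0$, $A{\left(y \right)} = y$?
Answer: $-18$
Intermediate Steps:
$n = 2$ ($n = \left(1 + 1\right) + 0 = 2 + 0 = 2$)
$K{\left(N \right)} = -4 + 2 N^{2}$ ($K{\left(N \right)} = \left(N^{2} + N N\right) - 4 = \left(N^{2} + N^{2}\right) - 4 = 2 N^{2} - 4 = -4 + 2 N^{2}$)
$u{\left(E,a \right)} = 9$ ($u{\left(E,a \right)} = 7 + 2 = 9$)
$u{\left(9 - -1,K{\left(3 \right)} \right)} \left(-2\right) = 9 \left(-2\right) = -18$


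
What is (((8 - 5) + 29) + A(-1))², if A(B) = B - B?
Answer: 1024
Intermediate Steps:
A(B) = 0
(((8 - 5) + 29) + A(-1))² = (((8 - 5) + 29) + 0)² = ((3 + 29) + 0)² = (32 + 0)² = 32² = 1024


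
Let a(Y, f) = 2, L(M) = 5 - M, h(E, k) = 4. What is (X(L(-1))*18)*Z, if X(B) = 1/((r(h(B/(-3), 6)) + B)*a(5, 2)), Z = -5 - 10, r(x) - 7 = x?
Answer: -135/17 ≈ -7.9412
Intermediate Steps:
r(x) = 7 + x
Z = -15
X(B) = 1/(22 + 2*B) (X(B) = 1/(((7 + 4) + B)*2) = 1/((11 + B)*2) = 1/(22 + 2*B))
(X(L(-1))*18)*Z = ((1/(2*(11 + (5 - 1*(-1)))))*18)*(-15) = ((1/(2*(11 + (5 + 1))))*18)*(-15) = ((1/(2*(11 + 6)))*18)*(-15) = (((½)/17)*18)*(-15) = (((½)*(1/17))*18)*(-15) = ((1/34)*18)*(-15) = (9/17)*(-15) = -135/17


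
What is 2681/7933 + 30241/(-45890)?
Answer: -116870763/364045370 ≈ -0.32103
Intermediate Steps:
2681/7933 + 30241/(-45890) = 2681*(1/7933) + 30241*(-1/45890) = 2681/7933 - 30241/45890 = -116870763/364045370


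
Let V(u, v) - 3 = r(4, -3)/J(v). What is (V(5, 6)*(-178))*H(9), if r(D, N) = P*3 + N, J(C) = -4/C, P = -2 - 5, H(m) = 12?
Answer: -83304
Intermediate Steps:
P = -7
r(D, N) = -21 + N (r(D, N) = -7*3 + N = -21 + N)
V(u, v) = 3 + 6*v (V(u, v) = 3 + (-21 - 3)/((-4/v)) = 3 - (-6)*v = 3 + 6*v)
(V(5, 6)*(-178))*H(9) = ((3 + 6*6)*(-178))*12 = ((3 + 36)*(-178))*12 = (39*(-178))*12 = -6942*12 = -83304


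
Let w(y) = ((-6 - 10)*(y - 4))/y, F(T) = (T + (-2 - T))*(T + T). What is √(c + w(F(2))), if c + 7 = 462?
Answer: √431 ≈ 20.761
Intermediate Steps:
c = 455 (c = -7 + 462 = 455)
F(T) = -4*T
w(y) = (64 - 16*y)/y (w(y) = (-16*(-4 + y))/y = (64 - 16*y)/y)
√(c + w(F(2))) = √(455 + (-16 + 64/((-4*2)))) = √(455 + (-16 + 64/(-8))) = √(455 + (-16 + 64*(-⅛))) = √(455 + (-16 - 8)) = √(455 - 24) = √431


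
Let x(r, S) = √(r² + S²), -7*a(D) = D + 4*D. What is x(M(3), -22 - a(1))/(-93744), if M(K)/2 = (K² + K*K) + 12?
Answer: -√198601/656208 ≈ -0.00067912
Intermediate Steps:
a(D) = -5*D/7 (a(D) = -(D + 4*D)/7 = -5*D/7)
M(K) = 24 + 4*K² (M(K) = 2*((K² + K*K) + 12) = 2*((K² + K²) + 12) = 2*(2*K² + 12) = 2*(12 + 2*K²) = 24 + 4*K²)
x(r, S) = √(S² + r²)
x(M(3), -22 - a(1))/(-93744) = √((-22 - (-5)/7)² + (24 + 4*3²)²)/(-93744) = √((-22 - 1*(-5/7))² + (24 + 4*9)²)*(-1/93744) = √((-22 + 5/7)² + (24 + 36)²)*(-1/93744) = √((-149/7)² + 60²)*(-1/93744) = √(22201/49 + 3600)*(-1/93744) = √(198601/49)*(-1/93744) = (√198601/7)*(-1/93744) = -√198601/656208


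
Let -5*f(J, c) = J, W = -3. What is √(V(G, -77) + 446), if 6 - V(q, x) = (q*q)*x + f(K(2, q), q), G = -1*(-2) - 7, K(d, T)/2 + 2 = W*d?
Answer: √59345/5 ≈ 48.722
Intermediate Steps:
K(d, T) = -4 - 6*d (K(d, T) = -4 + 2*(-3*d) = -4 - 6*d)
f(J, c) = -J/5
G = -5 (G = 2 - 7 = -5)
V(q, x) = 14/5 - x*q² (V(q, x) = 6 - ((q*q)*x - (-4 - 6*2)/5) = 6 - (q²*x - (-4 - 12)/5) = 6 - (x*q² - ⅕*(-16)) = 6 - (x*q² + 16/5) = 6 - (16/5 + x*q²) = 6 + (-16/5 - x*q²) = 14/5 - x*q²)
√(V(G, -77) + 446) = √((14/5 - 1*(-77)*(-5)²) + 446) = √((14/5 - 1*(-77)*25) + 446) = √((14/5 + 1925) + 446) = √(9639/5 + 446) = √(11869/5) = √59345/5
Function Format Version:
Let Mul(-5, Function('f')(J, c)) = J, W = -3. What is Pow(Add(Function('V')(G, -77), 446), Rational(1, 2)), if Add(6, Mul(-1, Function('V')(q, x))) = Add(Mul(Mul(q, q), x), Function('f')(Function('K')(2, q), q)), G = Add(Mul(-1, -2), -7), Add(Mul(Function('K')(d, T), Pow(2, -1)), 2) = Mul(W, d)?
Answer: Mul(Rational(1, 5), Pow(59345, Rational(1, 2))) ≈ 48.722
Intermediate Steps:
Function('K')(d, T) = Add(-4, Mul(-6, d)) (Function('K')(d, T) = Add(-4, Mul(2, Mul(-3, d))) = Add(-4, Mul(-6, d)))
Function('f')(J, c) = Mul(Rational(-1, 5), J)
G = -5 (G = Add(2, -7) = -5)
Function('V')(q, x) = Add(Rational(14, 5), Mul(-1, x, Pow(q, 2))) (Function('V')(q, x) = Add(6, Mul(-1, Add(Mul(Mul(q, q), x), Mul(Rational(-1, 5), Add(-4, Mul(-6, 2)))))) = Add(6, Mul(-1, Add(Mul(Pow(q, 2), x), Mul(Rational(-1, 5), Add(-4, -12))))) = Add(6, Mul(-1, Add(Mul(x, Pow(q, 2)), Mul(Rational(-1, 5), -16)))) = Add(6, Mul(-1, Add(Mul(x, Pow(q, 2)), Rational(16, 5)))) = Add(6, Mul(-1, Add(Rational(16, 5), Mul(x, Pow(q, 2))))) = Add(6, Add(Rational(-16, 5), Mul(-1, x, Pow(q, 2)))) = Add(Rational(14, 5), Mul(-1, x, Pow(q, 2))))
Pow(Add(Function('V')(G, -77), 446), Rational(1, 2)) = Pow(Add(Add(Rational(14, 5), Mul(-1, -77, Pow(-5, 2))), 446), Rational(1, 2)) = Pow(Add(Add(Rational(14, 5), Mul(-1, -77, 25)), 446), Rational(1, 2)) = Pow(Add(Add(Rational(14, 5), 1925), 446), Rational(1, 2)) = Pow(Add(Rational(9639, 5), 446), Rational(1, 2)) = Pow(Rational(11869, 5), Rational(1, 2)) = Mul(Rational(1, 5), Pow(59345, Rational(1, 2)))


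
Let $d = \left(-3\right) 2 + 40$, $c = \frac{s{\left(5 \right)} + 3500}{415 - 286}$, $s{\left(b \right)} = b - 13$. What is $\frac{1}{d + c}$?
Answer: $\frac{43}{2626} \approx 0.016375$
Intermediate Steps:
$s{\left(b \right)} = -13 + b$
$c = \frac{1164}{43}$ ($c = \frac{\left(-13 + 5\right) + 3500}{415 - 286} = \frac{-8 + 3500}{129} = 3492 \cdot \frac{1}{129} = \frac{1164}{43} \approx 27.07$)
$d = 34$ ($d = -6 + 40 = 34$)
$\frac{1}{d + c} = \frac{1}{34 + \frac{1164}{43}} = \frac{1}{\frac{2626}{43}} = \frac{43}{2626}$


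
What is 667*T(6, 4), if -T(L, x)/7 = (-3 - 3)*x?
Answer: 112056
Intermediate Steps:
T(L, x) = 42*x (T(L, x) = -7*(-3 - 3)*x = -(-42)*x = 42*x)
667*T(6, 4) = 667*(42*4) = 667*168 = 112056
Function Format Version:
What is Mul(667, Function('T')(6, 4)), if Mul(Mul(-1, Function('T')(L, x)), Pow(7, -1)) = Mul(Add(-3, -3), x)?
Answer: 112056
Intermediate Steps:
Function('T')(L, x) = Mul(42, x) (Function('T')(L, x) = Mul(-7, Mul(Add(-3, -3), x)) = Mul(-7, Mul(-6, x)) = Mul(42, x))
Mul(667, Function('T')(6, 4)) = Mul(667, Mul(42, 4)) = Mul(667, 168) = 112056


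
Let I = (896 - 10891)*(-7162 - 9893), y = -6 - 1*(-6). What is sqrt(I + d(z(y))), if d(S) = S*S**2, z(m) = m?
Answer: 15*sqrt(757621) ≈ 13056.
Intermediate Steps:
y = 0 (y = -6 + 6 = 0)
d(S) = S**3
I = 170464725 (I = -9995*(-17055) = 170464725)
sqrt(I + d(z(y))) = sqrt(170464725 + 0**3) = sqrt(170464725 + 0) = sqrt(170464725) = 15*sqrt(757621)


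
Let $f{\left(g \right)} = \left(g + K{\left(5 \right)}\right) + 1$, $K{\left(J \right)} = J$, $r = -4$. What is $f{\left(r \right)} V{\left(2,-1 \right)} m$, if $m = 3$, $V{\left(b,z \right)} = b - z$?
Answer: $18$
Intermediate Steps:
$f{\left(g \right)} = 6 + g$ ($f{\left(g \right)} = \left(g + 5\right) + 1 = \left(5 + g\right) + 1 = 6 + g$)
$f{\left(r \right)} V{\left(2,-1 \right)} m = \left(6 - 4\right) \left(2 - -1\right) 3 = 2 \left(2 + 1\right) 3 = 2 \cdot 3 \cdot 3 = 6 \cdot 3 = 18$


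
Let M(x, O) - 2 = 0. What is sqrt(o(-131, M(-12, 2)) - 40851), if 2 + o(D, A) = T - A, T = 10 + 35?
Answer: I*sqrt(40810) ≈ 202.01*I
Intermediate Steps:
T = 45
M(x, O) = 2 (M(x, O) = 2 + 0 = 2)
o(D, A) = 43 - A (o(D, A) = -2 + (45 - A) = 43 - A)
sqrt(o(-131, M(-12, 2)) - 40851) = sqrt((43 - 1*2) - 40851) = sqrt((43 - 2) - 40851) = sqrt(41 - 40851) = sqrt(-40810) = I*sqrt(40810)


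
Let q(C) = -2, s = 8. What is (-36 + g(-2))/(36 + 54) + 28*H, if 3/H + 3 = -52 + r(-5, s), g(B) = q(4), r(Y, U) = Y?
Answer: -82/45 ≈ -1.8222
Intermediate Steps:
g(B) = -2
H = -1/20 (H = 3/(-3 + (-52 - 5)) = 3/(-3 - 57) = 3/(-60) = 3*(-1/60) = -1/20 ≈ -0.050000)
(-36 + g(-2))/(36 + 54) + 28*H = (-36 - 2)/(36 + 54) + 28*(-1/20) = -38/90 - 7/5 = -38*1/90 - 7/5 = -19/45 - 7/5 = -82/45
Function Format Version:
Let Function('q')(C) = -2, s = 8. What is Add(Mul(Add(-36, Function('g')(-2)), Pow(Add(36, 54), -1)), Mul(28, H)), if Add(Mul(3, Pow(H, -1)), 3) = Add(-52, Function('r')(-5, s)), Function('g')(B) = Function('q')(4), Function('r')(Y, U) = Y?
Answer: Rational(-82, 45) ≈ -1.8222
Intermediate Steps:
Function('g')(B) = -2
H = Rational(-1, 20) (H = Mul(3, Pow(Add(-3, Add(-52, -5)), -1)) = Mul(3, Pow(Add(-3, -57), -1)) = Mul(3, Pow(-60, -1)) = Mul(3, Rational(-1, 60)) = Rational(-1, 20) ≈ -0.050000)
Add(Mul(Add(-36, Function('g')(-2)), Pow(Add(36, 54), -1)), Mul(28, H)) = Add(Mul(Add(-36, -2), Pow(Add(36, 54), -1)), Mul(28, Rational(-1, 20))) = Add(Mul(-38, Pow(90, -1)), Rational(-7, 5)) = Add(Mul(-38, Rational(1, 90)), Rational(-7, 5)) = Add(Rational(-19, 45), Rational(-7, 5)) = Rational(-82, 45)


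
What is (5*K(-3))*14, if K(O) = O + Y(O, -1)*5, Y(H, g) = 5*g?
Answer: -1960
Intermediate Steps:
K(O) = -25 + O (K(O) = O + (5*(-1))*5 = O - 5*5 = O - 25 = -25 + O)
(5*K(-3))*14 = (5*(-25 - 3))*14 = (5*(-28))*14 = -140*14 = -1960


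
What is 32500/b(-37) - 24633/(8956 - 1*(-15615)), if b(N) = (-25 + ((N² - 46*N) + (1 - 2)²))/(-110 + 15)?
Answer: -75938019251/74867837 ≈ -1014.3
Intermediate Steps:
b(N) = 24/95 - N²/95 + 46*N/95 (b(N) = (-25 + ((N² - 46*N) + (-1)²))/(-95) = (-25 + ((N² - 46*N) + 1))*(-1/95) = (-25 + (1 + N² - 46*N))*(-1/95) = (-24 + N² - 46*N)*(-1/95) = 24/95 - N²/95 + 46*N/95)
32500/b(-37) - 24633/(8956 - 1*(-15615)) = 32500/(24/95 - 1/95*(-37)² + (46/95)*(-37)) - 24633/(8956 - 1*(-15615)) = 32500/(24/95 - 1/95*1369 - 1702/95) - 24633/(8956 + 15615) = 32500/(24/95 - 1369/95 - 1702/95) - 24633/24571 = 32500/(-3047/95) - 24633*1/24571 = 32500*(-95/3047) - 24633/24571 = -3087500/3047 - 24633/24571 = -75938019251/74867837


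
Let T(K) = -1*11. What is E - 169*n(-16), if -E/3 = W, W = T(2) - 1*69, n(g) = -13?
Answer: 2437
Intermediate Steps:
T(K) = -11
W = -80 (W = -11 - 1*69 = -11 - 69 = -80)
E = 240 (E = -3*(-80) = 240)
E - 169*n(-16) = 240 - 169*(-13) = 240 + 2197 = 2437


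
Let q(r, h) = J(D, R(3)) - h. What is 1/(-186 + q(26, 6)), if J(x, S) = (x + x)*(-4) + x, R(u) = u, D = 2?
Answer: -1/206 ≈ -0.0048544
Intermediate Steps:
J(x, S) = -7*x (J(x, S) = (2*x)*(-4) + x = -8*x + x = -7*x)
q(r, h) = -14 - h (q(r, h) = -7*2 - h = -14 - h)
1/(-186 + q(26, 6)) = 1/(-186 + (-14 - 1*6)) = 1/(-186 + (-14 - 6)) = 1/(-186 - 20) = 1/(-206) = -1/206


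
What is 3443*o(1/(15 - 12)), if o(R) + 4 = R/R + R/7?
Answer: -213466/21 ≈ -10165.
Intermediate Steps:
o(R) = -3 + R/7 (o(R) = -4 + (R/R + R/7) = -4 + (1 + R*(⅐)) = -4 + (1 + R/7) = -3 + R/7)
3443*o(1/(15 - 12)) = 3443*(-3 + 1/(7*(15 - 12))) = 3443*(-3 + (⅐)/3) = 3443*(-3 + (⅐)*(⅓)) = 3443*(-3 + 1/21) = 3443*(-62/21) = -213466/21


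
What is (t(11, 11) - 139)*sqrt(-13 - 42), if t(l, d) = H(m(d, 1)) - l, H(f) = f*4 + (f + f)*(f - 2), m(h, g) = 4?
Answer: -118*I*sqrt(55) ≈ -875.11*I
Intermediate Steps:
H(f) = 4*f + 2*f*(-2 + f) (H(f) = 4*f + (2*f)*(-2 + f) = 4*f + 2*f*(-2 + f))
t(l, d) = 32 - l (t(l, d) = 2*4**2 - l = 2*16 - l = 32 - l)
(t(11, 11) - 139)*sqrt(-13 - 42) = ((32 - 1*11) - 139)*sqrt(-13 - 42) = ((32 - 11) - 139)*sqrt(-55) = (21 - 139)*(I*sqrt(55)) = -118*I*sqrt(55)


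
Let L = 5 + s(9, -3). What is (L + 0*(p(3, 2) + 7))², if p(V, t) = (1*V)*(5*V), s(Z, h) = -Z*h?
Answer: 1024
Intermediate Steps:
s(Z, h) = -Z*h
L = 32 (L = 5 - 1*9*(-3) = 5 + 27 = 32)
p(V, t) = 5*V² (p(V, t) = V*(5*V) = 5*V²)
(L + 0*(p(3, 2) + 7))² = (32 + 0*(5*3² + 7))² = (32 + 0*(5*9 + 7))² = (32 + 0*(45 + 7))² = (32 + 0*52)² = (32 + 0)² = 32² = 1024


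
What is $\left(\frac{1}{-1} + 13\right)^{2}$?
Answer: $144$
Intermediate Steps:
$\left(\frac{1}{-1} + 13\right)^{2} = \left(-1 + 13\right)^{2} = 12^{2} = 144$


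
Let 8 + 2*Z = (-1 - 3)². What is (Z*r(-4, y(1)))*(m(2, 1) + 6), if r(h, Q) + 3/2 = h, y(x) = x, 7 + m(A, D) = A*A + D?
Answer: -88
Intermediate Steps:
m(A, D) = -7 + D + A² (m(A, D) = -7 + (A*A + D) = -7 + (A² + D) = -7 + (D + A²) = -7 + D + A²)
Z = 4 (Z = -4 + (-1 - 3)²/2 = -4 + (½)*(-4)² = -4 + (½)*16 = -4 + 8 = 4)
r(h, Q) = -3/2 + h
(Z*r(-4, y(1)))*(m(2, 1) + 6) = (4*(-3/2 - 4))*((-7 + 1 + 2²) + 6) = (4*(-11/2))*((-7 + 1 + 4) + 6) = -22*(-2 + 6) = -22*4 = -88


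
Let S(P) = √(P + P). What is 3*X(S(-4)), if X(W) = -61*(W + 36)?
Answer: -6588 - 366*I*√2 ≈ -6588.0 - 517.6*I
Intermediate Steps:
S(P) = √2*√P (S(P) = √(2*P) = √2*√P)
X(W) = -2196 - 61*W (X(W) = -61*(36 + W) = -2196 - 61*W)
3*X(S(-4)) = 3*(-2196 - 61*√2*√(-4)) = 3*(-2196 - 61*√2*2*I) = 3*(-2196 - 122*I*√2) = -6588 - 366*I*√2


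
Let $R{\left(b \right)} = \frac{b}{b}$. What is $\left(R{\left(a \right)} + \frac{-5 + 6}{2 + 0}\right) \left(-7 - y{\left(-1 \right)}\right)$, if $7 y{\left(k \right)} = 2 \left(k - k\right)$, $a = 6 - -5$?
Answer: $- \frac{21}{2} \approx -10.5$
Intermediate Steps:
$a = 11$ ($a = 6 + 5 = 11$)
$R{\left(b \right)} = 1$
$y{\left(k \right)} = 0$ ($y{\left(k \right)} = \frac{2 \left(k - k\right)}{7} = \frac{2 \cdot 0}{7} = \frac{1}{7} \cdot 0 = 0$)
$\left(R{\left(a \right)} + \frac{-5 + 6}{2 + 0}\right) \left(-7 - y{\left(-1 \right)}\right) = \left(1 + \frac{-5 + 6}{2 + 0}\right) \left(-7 - 0\right) = \left(1 + 1 \cdot \frac{1}{2}\right) \left(-7 + 0\right) = \left(1 + 1 \cdot \frac{1}{2}\right) \left(-7\right) = \left(1 + \frac{1}{2}\right) \left(-7\right) = \frac{3}{2} \left(-7\right) = - \frac{21}{2}$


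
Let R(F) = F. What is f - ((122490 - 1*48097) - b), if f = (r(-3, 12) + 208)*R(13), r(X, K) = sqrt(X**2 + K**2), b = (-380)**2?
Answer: 72711 + 39*sqrt(17) ≈ 72872.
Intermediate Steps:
b = 144400
r(X, K) = sqrt(K**2 + X**2)
f = 2704 + 39*sqrt(17) (f = (sqrt(12**2 + (-3)**2) + 208)*13 = (sqrt(144 + 9) + 208)*13 = (sqrt(153) + 208)*13 = (3*sqrt(17) + 208)*13 = (208 + 3*sqrt(17))*13 = 2704 + 39*sqrt(17) ≈ 2864.8)
f - ((122490 - 1*48097) - b) = (2704 + 39*sqrt(17)) - ((122490 - 1*48097) - 1*144400) = (2704 + 39*sqrt(17)) - ((122490 - 48097) - 144400) = (2704 + 39*sqrt(17)) - (74393 - 144400) = (2704 + 39*sqrt(17)) - 1*(-70007) = (2704 + 39*sqrt(17)) + 70007 = 72711 + 39*sqrt(17)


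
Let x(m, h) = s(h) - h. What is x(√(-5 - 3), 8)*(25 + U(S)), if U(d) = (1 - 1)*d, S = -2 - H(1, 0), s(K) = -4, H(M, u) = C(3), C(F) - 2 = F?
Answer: -300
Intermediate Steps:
C(F) = 2 + F
H(M, u) = 5 (H(M, u) = 2 + 3 = 5)
S = -7 (S = -2 - 1*5 = -2 - 5 = -7)
x(m, h) = -4 - h
U(d) = 0 (U(d) = 0*d = 0)
x(√(-5 - 3), 8)*(25 + U(S)) = (-4 - 1*8)*(25 + 0) = (-4 - 8)*25 = -12*25 = -300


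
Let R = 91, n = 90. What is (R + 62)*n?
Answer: 13770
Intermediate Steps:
(R + 62)*n = (91 + 62)*90 = 153*90 = 13770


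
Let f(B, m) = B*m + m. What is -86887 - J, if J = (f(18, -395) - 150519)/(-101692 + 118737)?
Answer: -1480830891/17045 ≈ -86878.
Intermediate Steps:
f(B, m) = m + B*m
J = -158024/17045 (J = (-395*(1 + 18) - 150519)/(-101692 + 118737) = (-395*19 - 150519)/17045 = (-7505 - 150519)*(1/17045) = -158024*1/17045 = -158024/17045 ≈ -9.2710)
-86887 - J = -86887 - 1*(-158024/17045) = -86887 + 158024/17045 = -1480830891/17045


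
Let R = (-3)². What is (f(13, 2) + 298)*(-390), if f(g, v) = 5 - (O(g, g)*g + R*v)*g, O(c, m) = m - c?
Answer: -26910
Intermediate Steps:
R = 9
f(g, v) = 5 - 9*g*v (f(g, v) = 5 - ((g - g)*g + 9*v)*g = 5 - (0*g + 9*v)*g = 5 - (0 + 9*v)*g = 5 - 9*v*g = 5 - 9*g*v)
(f(13, 2) + 298)*(-390) = ((5 - 9*13*2) + 298)*(-390) = ((5 - 234) + 298)*(-390) = (-229 + 298)*(-390) = 69*(-390) = -26910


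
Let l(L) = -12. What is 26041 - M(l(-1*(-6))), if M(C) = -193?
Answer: 26234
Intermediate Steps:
26041 - M(l(-1*(-6))) = 26041 - 1*(-193) = 26041 + 193 = 26234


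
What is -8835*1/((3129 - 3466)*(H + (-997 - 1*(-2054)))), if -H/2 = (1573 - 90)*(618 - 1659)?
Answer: 8835/1040879431 ≈ 8.4880e-6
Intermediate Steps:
H = 3087606 (H = -2*(1573 - 90)*(618 - 1659) = -2966*(-1041) = -2*(-1543803) = 3087606)
-8835*1/((3129 - 3466)*(H + (-997 - 1*(-2054)))) = -8835*1/((3129 - 3466)*(3087606 + (-997 - 1*(-2054)))) = -8835*(-1/(337*(3087606 + (-997 + 2054)))) = -8835*(-1/(337*(3087606 + 1057))) = -8835/(3088663*(-337)) = -8835/(-1040879431) = -8835*(-1/1040879431) = 8835/1040879431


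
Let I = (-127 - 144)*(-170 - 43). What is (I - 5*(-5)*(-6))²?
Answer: 3314650329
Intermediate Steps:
I = 57723 (I = -271*(-213) = 57723)
(I - 5*(-5)*(-6))² = (57723 - 5*(-5)*(-6))² = (57723 + 25*(-6))² = (57723 - 150)² = 57573² = 3314650329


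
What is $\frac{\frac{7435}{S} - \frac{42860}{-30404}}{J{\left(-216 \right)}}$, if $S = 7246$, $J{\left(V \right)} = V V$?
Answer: $\frac{134154325}{2569665326976} \approx 5.2207 \cdot 10^{-5}$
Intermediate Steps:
$J{\left(V \right)} = V^{2}$
$\frac{\frac{7435}{S} - \frac{42860}{-30404}}{J{\left(-216 \right)}} = \frac{\frac{7435}{7246} - \frac{42860}{-30404}}{\left(-216\right)^{2}} = \frac{7435 \cdot \frac{1}{7246} - - \frac{10715}{7601}}{46656} = \left(\frac{7435}{7246} + \frac{10715}{7601}\right) \frac{1}{46656} = \frac{134154325}{55076846} \cdot \frac{1}{46656} = \frac{134154325}{2569665326976}$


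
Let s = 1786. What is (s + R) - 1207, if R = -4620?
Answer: -4041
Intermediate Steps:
(s + R) - 1207 = (1786 - 4620) - 1207 = -2834 - 1207 = -4041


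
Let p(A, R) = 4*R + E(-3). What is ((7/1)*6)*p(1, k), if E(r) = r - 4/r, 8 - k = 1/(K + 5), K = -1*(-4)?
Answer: 3766/3 ≈ 1255.3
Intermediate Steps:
K = 4
k = 71/9 (k = 8 - 1/(4 + 5) = 8 - 1/9 = 71/9 ≈ 7.8889)
p(A, R) = -5/3 + 4*R (p(A, R) = 4*R + (-3 - 4/(-3)) = 4*R + (-3 - 4*(-1/3)) = 4*R + (-3 + 4/3) = 4*R - 5/3 = -5/3 + 4*R)
((7/1)*6)*p(1, k) = ((7/1)*6)*(-5/3 + 4*(71/9)) = ((7*1)*6)*(-5/3 + 284/9) = (7*6)*(269/9) = 42*(269/9) = 3766/3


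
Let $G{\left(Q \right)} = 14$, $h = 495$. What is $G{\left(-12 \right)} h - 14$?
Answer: $6916$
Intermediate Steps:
$G{\left(-12 \right)} h - 14 = 14 \cdot 495 - 14 = 6930 - 14 = 6916$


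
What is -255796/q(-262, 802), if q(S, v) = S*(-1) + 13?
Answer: -255796/275 ≈ -930.17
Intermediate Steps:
q(S, v) = 13 - S (q(S, v) = -S + 13 = 13 - S)
-255796/q(-262, 802) = -255796/(13 - 1*(-262)) = -255796/(13 + 262) = -255796/275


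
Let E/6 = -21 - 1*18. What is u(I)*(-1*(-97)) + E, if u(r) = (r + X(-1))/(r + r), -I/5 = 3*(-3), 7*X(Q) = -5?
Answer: -11735/63 ≈ -186.27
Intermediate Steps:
E = -234 (E = 6*(-21 - 1*18) = 6*(-21 - 18) = 6*(-39) = -234)
X(Q) = -5/7 (X(Q) = (⅐)*(-5) = -5/7)
I = 45 (I = -15*(-3) = -5*(-9) = 45)
u(r) = (-5/7 + r)/(2*r) (u(r) = (r - 5/7)/(r + r) = (-5/7 + r)/((2*r)) = (-5/7 + r)*(1/(2*r)) = (-5/7 + r)/(2*r))
u(I)*(-1*(-97)) + E = ((1/14)*(-5 + 7*45)/45)*(-1*(-97)) - 234 = ((1/14)*(1/45)*(-5 + 315))*97 - 234 = ((1/14)*(1/45)*310)*97 - 234 = (31/63)*97 - 234 = 3007/63 - 234 = -11735/63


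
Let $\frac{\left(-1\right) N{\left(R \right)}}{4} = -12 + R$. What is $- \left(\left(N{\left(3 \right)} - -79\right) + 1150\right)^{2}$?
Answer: $-1600225$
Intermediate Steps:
$N{\left(R \right)} = 48 - 4 R$ ($N{\left(R \right)} = - 4 \left(-12 + R\right) = 48 - 4 R$)
$- \left(\left(N{\left(3 \right)} - -79\right) + 1150\right)^{2} = - \left(\left(\left(48 - 12\right) - -79\right) + 1150\right)^{2} = - \left(\left(\left(48 - 12\right) + 79\right) + 1150\right)^{2} = - \left(\left(36 + 79\right) + 1150\right)^{2} = - \left(115 + 1150\right)^{2} = - 1265^{2} = \left(-1\right) 1600225 = -1600225$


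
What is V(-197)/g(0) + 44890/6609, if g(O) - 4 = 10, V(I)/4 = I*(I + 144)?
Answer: 138323368/46263 ≈ 2989.9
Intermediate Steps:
V(I) = 4*I*(144 + I) (V(I) = 4*(I*(I + 144)) = 4*(I*(144 + I)) = 4*I*(144 + I))
g(O) = 14 (g(O) = 4 + 10 = 14)
V(-197)/g(0) + 44890/6609 = (4*(-197)*(144 - 197))/14 + 44890/6609 = (4*(-197)*(-53))*(1/14) + 44890*(1/6609) = 41764*(1/14) + 44890/6609 = 20882/7 + 44890/6609 = 138323368/46263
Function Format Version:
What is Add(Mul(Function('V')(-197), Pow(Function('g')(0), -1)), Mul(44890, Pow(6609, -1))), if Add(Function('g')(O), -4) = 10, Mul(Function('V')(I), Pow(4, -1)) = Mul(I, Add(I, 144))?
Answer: Rational(138323368, 46263) ≈ 2989.9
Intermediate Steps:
Function('V')(I) = Mul(4, I, Add(144, I)) (Function('V')(I) = Mul(4, Mul(I, Add(I, 144))) = Mul(4, Mul(I, Add(144, I))) = Mul(4, I, Add(144, I)))
Function('g')(O) = 14 (Function('g')(O) = Add(4, 10) = 14)
Add(Mul(Function('V')(-197), Pow(Function('g')(0), -1)), Mul(44890, Pow(6609, -1))) = Add(Mul(Mul(4, -197, Add(144, -197)), Pow(14, -1)), Mul(44890, Pow(6609, -1))) = Add(Mul(Mul(4, -197, -53), Rational(1, 14)), Mul(44890, Rational(1, 6609))) = Add(Mul(41764, Rational(1, 14)), Rational(44890, 6609)) = Add(Rational(20882, 7), Rational(44890, 6609)) = Rational(138323368, 46263)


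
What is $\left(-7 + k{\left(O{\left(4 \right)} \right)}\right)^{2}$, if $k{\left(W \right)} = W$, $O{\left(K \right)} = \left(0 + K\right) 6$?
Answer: $289$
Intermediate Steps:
$O{\left(K \right)} = 6 K$ ($O{\left(K \right)} = K 6 = 6 K$)
$\left(-7 + k{\left(O{\left(4 \right)} \right)}\right)^{2} = \left(-7 + 6 \cdot 4\right)^{2} = \left(-7 + 24\right)^{2} = 17^{2} = 289$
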